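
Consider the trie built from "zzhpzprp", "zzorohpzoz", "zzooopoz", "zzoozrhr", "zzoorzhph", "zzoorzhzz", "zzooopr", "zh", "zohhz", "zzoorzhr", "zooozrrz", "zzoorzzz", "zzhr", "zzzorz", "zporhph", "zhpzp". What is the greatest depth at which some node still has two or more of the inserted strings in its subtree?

The deepest shared node is where two words last agree before diverging.
e.g. "zzoorzhph" and "zzoorzhr" share the prefix "zzoorzh" of length 7; no pair shares a longer one.
Longest shared-prefix length: 7

7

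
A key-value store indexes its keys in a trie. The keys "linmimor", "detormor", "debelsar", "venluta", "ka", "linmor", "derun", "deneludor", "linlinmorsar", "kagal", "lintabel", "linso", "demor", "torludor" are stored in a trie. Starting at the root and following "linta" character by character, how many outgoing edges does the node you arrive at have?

Follow the path "linta" to its node, then look at its outgoing edges.
Characters that immediately follow "linta" among the stored strings: {b}.
That node has 1 child edge.

1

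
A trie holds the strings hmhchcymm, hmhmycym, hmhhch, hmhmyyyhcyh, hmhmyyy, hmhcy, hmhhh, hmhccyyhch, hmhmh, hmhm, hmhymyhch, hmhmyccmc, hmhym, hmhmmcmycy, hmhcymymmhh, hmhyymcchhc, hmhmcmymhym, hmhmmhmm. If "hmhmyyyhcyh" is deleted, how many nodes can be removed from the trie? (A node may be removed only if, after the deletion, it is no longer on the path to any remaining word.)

4

Walk "hmhmyyyhcyh" from the leaf back toward the root, removing each node that no remaining word uses.
The suffix "hcyh" (4 nodes) is used only by "hmhmyyyhcyh"; "hmhmyyy" is itself a stored word, so pruning stops there.
Nodes removed: 4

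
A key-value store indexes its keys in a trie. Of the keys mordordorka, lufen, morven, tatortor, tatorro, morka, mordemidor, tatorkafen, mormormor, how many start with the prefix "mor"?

Filter for entries beginning with "mor":
Matches: "mordemidor", "mordordorka", "morka", "mormormor", "morven"
Count: 5

5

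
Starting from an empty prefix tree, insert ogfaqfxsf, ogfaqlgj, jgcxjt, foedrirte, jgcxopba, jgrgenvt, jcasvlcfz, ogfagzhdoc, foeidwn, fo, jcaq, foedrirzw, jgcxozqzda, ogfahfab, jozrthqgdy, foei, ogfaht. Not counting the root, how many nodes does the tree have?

77

Insert word by word; a character creates a node only if that edge doesn't already exist:
  "ogfaqfxsf" → 9 new (o, g, f, a, q, f, x, s, f)
  "ogfaqlgj" → prefix "ogfaq" already present; 3 new (l, g, j)
  "jgcxjt" → 6 new (j, g, c, x, j, t)
  "foedrirte" → 9 new (f, o, e, d, r, i, r, t, e)
  "jgcxopba" → prefix "jgcx" already present; 4 new (o, p, b, a)
  "jgrgenvt" → prefix "jg" already present; 6 new (r, g, e, n, v, t)
  "jcasvlcfz" → prefix "j" already present; 8 new (c, a, s, v, l, c, f, z)
  "ogfagzhdoc" → prefix "ogfa" already present; 6 new (g, z, h, d, o, c)
  "foeidwn" → prefix "foe" already present; 4 new (i, d, w, n)
  "fo" → prefix "fo" already present; 0 new (none)
  "jcaq" → prefix "jca" already present; 1 new (q)
  "foedrirzw" → prefix "foedrir" already present; 2 new (z, w)
  "jgcxozqzda" → prefix "jgcxo" already present; 5 new (z, q, z, d, a)
  "ogfahfab" → prefix "ogfa" already present; 4 new (h, f, a, b)
  "jozrthqgdy" → prefix "j" already present; 9 new (o, z, r, t, h, q, g, d, y)
  "foei" → prefix "foei" already present; 0 new (none)
  "ogfaht" → prefix "ogfah" already present; 1 new (t)
Total nodes = 9 + 3 + 6 + 9 + 4 + 6 + 8 + 6 + 4 + 0 + 1 + 2 + 5 + 4 + 9 + 0 + 1 = 77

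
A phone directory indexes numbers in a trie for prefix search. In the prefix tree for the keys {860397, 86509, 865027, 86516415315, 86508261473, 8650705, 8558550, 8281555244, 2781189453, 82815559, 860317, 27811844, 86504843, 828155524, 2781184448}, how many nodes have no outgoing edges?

A leaf is a node with no children — equivalently, the end of a word that is not a proper prefix of any other stored word.
Those words: "2781184448", "2781189453", "8281555244", "82815559", "8558550", "860317", "860397", "865027", "86504843", "8650705", "86508261473", "86509", "86516415315"
Leaf count: 13

13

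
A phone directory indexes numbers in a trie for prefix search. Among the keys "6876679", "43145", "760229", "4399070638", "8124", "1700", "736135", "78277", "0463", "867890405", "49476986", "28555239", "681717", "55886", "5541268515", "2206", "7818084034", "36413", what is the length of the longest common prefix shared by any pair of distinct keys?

2

Equivalently: take the maximum, over all pairs, of their longest common prefix length.
"43145" and "4399070638" agree on "43" (2 characters) before diverging; nothing deeper is shared.
Longest shared-prefix length: 2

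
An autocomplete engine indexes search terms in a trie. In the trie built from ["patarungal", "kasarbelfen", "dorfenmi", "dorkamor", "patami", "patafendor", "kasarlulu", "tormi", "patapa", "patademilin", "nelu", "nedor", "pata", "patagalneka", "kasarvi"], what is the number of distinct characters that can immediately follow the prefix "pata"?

6

Walk "pata" from the root, arriving at one node.
Characters that immediately follow "pata" among the stored strings: {d, f, g, m, p, r}.
That node has 6 child edges.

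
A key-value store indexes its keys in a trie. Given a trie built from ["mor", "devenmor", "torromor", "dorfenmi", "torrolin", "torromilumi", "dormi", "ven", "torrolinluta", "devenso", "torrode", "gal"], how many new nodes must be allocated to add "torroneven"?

Walking "torroneven" from the root, the first 5 characters ("torro") follow existing edges; "n" is the first miss.
So 10 − 5 = 5 new nodes.

5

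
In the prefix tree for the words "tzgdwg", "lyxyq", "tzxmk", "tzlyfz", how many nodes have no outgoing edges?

4

A leaf is a node with no children — equivalently, the end of a word that is not a proper prefix of any other stored word.
Those words: "lyxyq", "tzgdwg", "tzlyfz", "tzxmk"
Leaf count: 4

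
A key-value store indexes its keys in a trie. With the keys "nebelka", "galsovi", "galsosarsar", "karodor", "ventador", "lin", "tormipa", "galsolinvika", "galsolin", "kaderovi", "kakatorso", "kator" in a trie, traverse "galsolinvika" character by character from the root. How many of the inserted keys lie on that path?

Check each prefix of "galsolinvika" against the stored set — each match is an end-marker on the path.
Prefixes of the query that are stored words: "galsolin", "galsolinvika"
Count: 2

2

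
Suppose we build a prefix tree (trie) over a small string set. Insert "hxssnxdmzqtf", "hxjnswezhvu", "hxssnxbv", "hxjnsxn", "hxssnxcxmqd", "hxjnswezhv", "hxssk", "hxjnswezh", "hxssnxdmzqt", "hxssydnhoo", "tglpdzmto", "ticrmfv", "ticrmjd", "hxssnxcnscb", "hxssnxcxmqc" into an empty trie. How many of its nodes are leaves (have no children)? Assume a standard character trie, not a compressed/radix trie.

Leaves are exactly the stored words that no other stored word extends.
Those words: "hxjnswezhvu", "hxjnsxn", "hxssk", "hxssnxbv", "hxssnxcnscb", "hxssnxcxmqc", "hxssnxcxmqd", "hxssnxdmzqtf", "hxssydnhoo", "tglpdzmto", "ticrmfv", "ticrmjd"
Leaf count: 12

12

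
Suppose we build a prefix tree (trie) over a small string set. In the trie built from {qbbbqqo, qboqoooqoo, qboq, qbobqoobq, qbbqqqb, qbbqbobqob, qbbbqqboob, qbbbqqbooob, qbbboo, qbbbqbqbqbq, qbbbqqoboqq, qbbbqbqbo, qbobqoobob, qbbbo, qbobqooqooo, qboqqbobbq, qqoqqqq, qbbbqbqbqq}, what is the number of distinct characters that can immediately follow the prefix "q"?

2

The children of the "q" node are the distinct next characters among strings starting with "q".
Characters that immediately follow "q" among the stored strings: {b, q}.
That node has 2 child edges.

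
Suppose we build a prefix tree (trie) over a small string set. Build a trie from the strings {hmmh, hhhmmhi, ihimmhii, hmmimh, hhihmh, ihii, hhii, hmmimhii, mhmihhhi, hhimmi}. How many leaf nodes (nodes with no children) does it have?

9

Leaves are exactly the stored words that no other stored word extends.
Those words: "hhhmmhi", "hhihmh", "hhii", "hhimmi", "hmmh", "hmmimhii", "ihii", "ihimmhii", "mhmihhhi"
Leaf count: 9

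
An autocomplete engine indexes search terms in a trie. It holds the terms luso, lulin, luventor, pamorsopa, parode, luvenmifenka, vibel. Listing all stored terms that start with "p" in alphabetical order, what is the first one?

DFS of the "p" subtree visits, in order: "pamorsopa", "parode"
Position 1: pamorsopa

pamorsopa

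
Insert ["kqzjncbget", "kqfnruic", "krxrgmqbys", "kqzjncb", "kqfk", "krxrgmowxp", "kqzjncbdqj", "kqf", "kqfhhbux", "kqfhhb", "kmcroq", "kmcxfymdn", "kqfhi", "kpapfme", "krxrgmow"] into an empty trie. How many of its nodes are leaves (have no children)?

11

A leaf is a node with no children — equivalently, the end of a word that is not a proper prefix of any other stored word.
Those words: "kmcroq", "kmcxfymdn", "kpapfme", "kqfhhbux", "kqfhi", "kqfk", "kqfnruic", "kqzjncbdqj", "kqzjncbget", "krxrgmowxp", "krxrgmqbys"
Leaf count: 11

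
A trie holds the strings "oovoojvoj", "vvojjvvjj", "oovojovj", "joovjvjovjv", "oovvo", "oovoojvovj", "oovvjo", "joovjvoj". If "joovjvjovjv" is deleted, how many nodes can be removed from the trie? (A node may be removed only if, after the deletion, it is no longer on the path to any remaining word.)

5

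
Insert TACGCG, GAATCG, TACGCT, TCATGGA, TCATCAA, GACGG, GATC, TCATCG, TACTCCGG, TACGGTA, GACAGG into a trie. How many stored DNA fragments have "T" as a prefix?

Walk to "T"; the words in its subtree are exactly those with that prefix.
Words under "T": TACGCG, TACGCT, TACGGTA, TACTCCGG, TCATCAA, TCATCG, TCATGGA
Count: 7

7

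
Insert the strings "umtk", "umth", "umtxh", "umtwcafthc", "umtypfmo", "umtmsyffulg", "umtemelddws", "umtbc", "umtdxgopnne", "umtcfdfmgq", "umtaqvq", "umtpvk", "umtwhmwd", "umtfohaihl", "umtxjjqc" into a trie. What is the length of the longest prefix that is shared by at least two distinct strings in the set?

Equivalently: take the maximum, over all pairs, of their longest common prefix length.
"umtwcafthc" and "umtwhmwd" agree on "umtw" (4 characters) before diverging; nothing deeper is shared.
Longest shared-prefix length: 4

4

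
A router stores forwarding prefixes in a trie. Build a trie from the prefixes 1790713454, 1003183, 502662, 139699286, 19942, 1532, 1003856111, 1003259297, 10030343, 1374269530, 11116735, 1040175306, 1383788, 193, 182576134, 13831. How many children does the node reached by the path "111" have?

1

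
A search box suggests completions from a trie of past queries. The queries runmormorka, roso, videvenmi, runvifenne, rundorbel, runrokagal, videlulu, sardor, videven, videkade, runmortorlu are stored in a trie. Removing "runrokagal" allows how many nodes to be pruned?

After clearing the end-marker at "runrokagal", prune upward until reaching a node still needed by another word.
The suffix "rokagal" (7 nodes) is used only by "runrokagal"; the node for "run" still has the child "m", so pruning stops there.
Nodes removed: 7

7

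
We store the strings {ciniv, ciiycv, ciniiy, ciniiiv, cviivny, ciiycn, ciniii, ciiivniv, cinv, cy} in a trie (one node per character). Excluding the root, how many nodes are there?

For each word, the new-node count is its length minus the longest prefix already in the trie:
  "ciniv" → 5 new (c, i, n, i, v)
  "ciiycv" → prefix "ci" already present; 4 new (i, y, c, v)
  "ciniiy" → prefix "cini" already present; 2 new (i, y)
  "ciniiiv" → prefix "cinii" already present; 2 new (i, v)
  "cviivny" → prefix "c" already present; 6 new (v, i, i, v, n, y)
  "ciiycn" → prefix "ciiyc" already present; 1 new (n)
  "ciniii" → prefix "ciniii" already present; 0 new (none)
  "ciiivniv" → prefix "cii" already present; 5 new (i, v, n, i, v)
  "cinv" → prefix "cin" already present; 1 new (v)
  "cy" → prefix "c" already present; 1 new (y)
Total nodes = 5 + 4 + 2 + 2 + 6 + 1 + 0 + 5 + 1 + 1 = 27

27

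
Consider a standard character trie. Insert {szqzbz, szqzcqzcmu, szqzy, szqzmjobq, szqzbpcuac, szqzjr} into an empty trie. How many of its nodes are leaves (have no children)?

6

Leaves are exactly the stored words that no other stored word extends.
Those words: "szqzbpcuac", "szqzbz", "szqzcqzcmu", "szqzjr", "szqzmjobq", "szqzy"
Leaf count: 6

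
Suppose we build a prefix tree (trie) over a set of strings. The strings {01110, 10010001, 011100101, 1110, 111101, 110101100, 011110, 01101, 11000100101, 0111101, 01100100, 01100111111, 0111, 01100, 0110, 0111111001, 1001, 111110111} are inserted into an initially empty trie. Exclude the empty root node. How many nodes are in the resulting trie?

62

Insert word by word; a character creates a node only if that edge doesn't already exist:
  "01110" → 5 new (0, 1, 1, 1, 0)
  "10010001" → 8 new (1, 0, 0, 1, 0, 0, 0, 1)
  "011100101" → prefix "01110" already present; 4 new (0, 1, 0, 1)
  "1110" → prefix "1" already present; 3 new (1, 1, 0)
  "111101" → prefix "111" already present; 3 new (1, 0, 1)
  "110101100" → prefix "11" already present; 7 new (0, 1, 0, 1, 1, 0, 0)
  "011110" → prefix "0111" already present; 2 new (1, 0)
  "01101" → prefix "011" already present; 2 new (0, 1)
  "11000100101" → prefix "110" already present; 8 new (0, 0, 1, 0, 0, 1, 0, 1)
  "0111101" → prefix "011110" already present; 1 new (1)
  "01100100" → prefix "0110" already present; 4 new (0, 1, 0, 0)
  "01100111111" → prefix "011001" already present; 5 new (1, 1, 1, 1, 1)
  "0111" → prefix "0111" already present; 0 new (none)
  "01100" → prefix "01100" already present; 0 new (none)
  "0110" → prefix "0110" already present; 0 new (none)
  "0111111001" → prefix "01111" already present; 5 new (1, 1, 0, 0, 1)
  "1001" → prefix "1001" already present; 0 new (none)
  "111110111" → prefix "1111" already present; 5 new (1, 0, 1, 1, 1)
Total nodes = 5 + 8 + 4 + 3 + 3 + 7 + 2 + 2 + 8 + 1 + 4 + 5 + 0 + 0 + 0 + 5 + 0 + 5 = 62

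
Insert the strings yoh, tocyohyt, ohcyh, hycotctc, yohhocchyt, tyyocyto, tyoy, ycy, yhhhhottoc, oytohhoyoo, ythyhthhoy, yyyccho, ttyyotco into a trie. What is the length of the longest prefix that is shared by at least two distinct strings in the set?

3

The deepest shared node is where two words last agree before diverging.
e.g. "yoh" and "yohhocchyt" share the prefix "yoh" of length 3; no pair shares a longer one.
Longest shared-prefix length: 3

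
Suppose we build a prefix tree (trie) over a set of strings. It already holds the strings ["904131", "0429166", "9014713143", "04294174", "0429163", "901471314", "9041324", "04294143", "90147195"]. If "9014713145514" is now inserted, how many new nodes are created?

The longest prefix of "9014713145514" already in the trie is "901471314" (length 9).
So 13 − 9 = 4 new nodes.

4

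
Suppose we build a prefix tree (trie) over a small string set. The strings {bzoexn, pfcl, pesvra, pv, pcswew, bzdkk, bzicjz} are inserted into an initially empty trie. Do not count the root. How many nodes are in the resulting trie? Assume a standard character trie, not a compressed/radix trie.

28

Trace insertions, counting only characters that open a new branch:
  "bzoexn" → 6 new (b, z, o, e, x, n)
  "pfcl" → 4 new (p, f, c, l)
  "pesvra" → prefix "p" already present; 5 new (e, s, v, r, a)
  "pv" → prefix "p" already present; 1 new (v)
  "pcswew" → prefix "p" already present; 5 new (c, s, w, e, w)
  "bzdkk" → prefix "bz" already present; 3 new (d, k, k)
  "bzicjz" → prefix "bz" already present; 4 new (i, c, j, z)
Total nodes = 6 + 4 + 5 + 1 + 5 + 3 + 4 = 28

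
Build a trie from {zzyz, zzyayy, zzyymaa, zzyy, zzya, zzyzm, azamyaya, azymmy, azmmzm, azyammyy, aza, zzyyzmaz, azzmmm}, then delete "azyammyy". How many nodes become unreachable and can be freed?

A node on "azyammyy"'s path can go only if nothing else ends at it or branches off below it.
The suffix "ammyy" (5 nodes) is used only by "azyammyy"; the node for "azy" still has the child "m", so pruning stops there.
Nodes removed: 5

5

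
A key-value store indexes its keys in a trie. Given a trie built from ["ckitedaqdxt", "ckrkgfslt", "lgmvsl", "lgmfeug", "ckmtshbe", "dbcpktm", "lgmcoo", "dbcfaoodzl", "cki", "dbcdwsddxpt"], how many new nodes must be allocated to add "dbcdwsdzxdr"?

4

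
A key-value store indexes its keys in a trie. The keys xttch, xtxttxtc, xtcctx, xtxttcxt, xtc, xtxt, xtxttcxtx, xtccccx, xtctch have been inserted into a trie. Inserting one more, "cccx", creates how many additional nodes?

4

"cccx" shares no prefix with any stored word, so all 4 characters open new nodes.
4 − 0 = 4 new nodes.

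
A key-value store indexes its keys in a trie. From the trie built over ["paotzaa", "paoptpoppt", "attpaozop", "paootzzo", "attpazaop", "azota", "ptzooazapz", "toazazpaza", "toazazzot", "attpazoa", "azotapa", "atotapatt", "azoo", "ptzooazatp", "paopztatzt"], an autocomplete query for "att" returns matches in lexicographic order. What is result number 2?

DFS of the "att" subtree visits, in order: "attpaozop", "attpazaop", "attpazoa"
The 2nd is attpazaop.

attpazaop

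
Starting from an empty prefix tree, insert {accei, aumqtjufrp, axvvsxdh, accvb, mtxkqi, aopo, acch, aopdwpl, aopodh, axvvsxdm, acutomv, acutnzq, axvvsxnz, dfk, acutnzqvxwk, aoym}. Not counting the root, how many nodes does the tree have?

For each word, the new-node count is its length minus the longest prefix already in the trie:
  "accei" → 5 new (a, c, c, e, i)
  "aumqtjufrp" → prefix "a" already present; 9 new (u, m, q, t, j, u, f, r, p)
  "axvvsxdh" → prefix "a" already present; 7 new (x, v, v, s, x, d, h)
  "accvb" → prefix "acc" already present; 2 new (v, b)
  "mtxkqi" → 6 new (m, t, x, k, q, i)
  "aopo" → prefix "a" already present; 3 new (o, p, o)
  "acch" → prefix "acc" already present; 1 new (h)
  "aopdwpl" → prefix "aop" already present; 4 new (d, w, p, l)
  "aopodh" → prefix "aopo" already present; 2 new (d, h)
  "axvvsxdm" → prefix "axvvsxd" already present; 1 new (m)
  "acutomv" → prefix "ac" already present; 5 new (u, t, o, m, v)
  "acutnzq" → prefix "acut" already present; 3 new (n, z, q)
  "axvvsxnz" → prefix "axvvsx" already present; 2 new (n, z)
  "dfk" → 3 new (d, f, k)
  "acutnzqvxwk" → prefix "acutnzq" already present; 4 new (v, x, w, k)
  "aoym" → prefix "ao" already present; 2 new (y, m)
Total nodes = 5 + 9 + 7 + 2 + 6 + 3 + 1 + 4 + 2 + 1 + 5 + 3 + 2 + 3 + 4 + 2 = 59

59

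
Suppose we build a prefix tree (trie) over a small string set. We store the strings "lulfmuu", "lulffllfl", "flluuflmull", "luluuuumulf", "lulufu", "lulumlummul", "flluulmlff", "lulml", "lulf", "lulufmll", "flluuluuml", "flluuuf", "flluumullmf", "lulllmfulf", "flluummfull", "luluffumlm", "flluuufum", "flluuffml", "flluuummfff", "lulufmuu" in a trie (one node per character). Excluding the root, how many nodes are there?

91

Insert word by word; a character creates a node only if that edge doesn't already exist:
  "lulfmuu" → 7 new (l, u, l, f, m, u, u)
  "lulffllfl" → prefix "lulf" already present; 5 new (f, l, l, f, l)
  "flluuflmull" → 11 new (f, l, l, u, u, f, l, m, u, l, l)
  "luluuuumulf" → prefix "lul" already present; 8 new (u, u, u, u, m, u, l, f)
  "lulufu" → prefix "lulu" already present; 2 new (f, u)
  "lulumlummul" → prefix "lulu" already present; 7 new (m, l, u, m, m, u, l)
  "flluulmlff" → prefix "flluu" already present; 5 new (l, m, l, f, f)
  "lulml" → prefix "lul" already present; 2 new (m, l)
  "lulf" → prefix "lulf" already present; 0 new (none)
  "lulufmll" → prefix "luluf" already present; 3 new (m, l, l)
  "flluuluuml" → prefix "flluul" already present; 4 new (u, u, m, l)
  "flluuuf" → prefix "flluu" already present; 2 new (u, f)
  "flluumullmf" → prefix "flluu" already present; 6 new (m, u, l, l, m, f)
  "lulllmfulf" → prefix "lul" already present; 7 new (l, l, m, f, u, l, f)
  "flluummfull" → prefix "flluum" already present; 5 new (m, f, u, l, l)
  "luluffumlm" → prefix "luluf" already present; 5 new (f, u, m, l, m)
  "flluuufum" → prefix "flluuuf" already present; 2 new (u, m)
  "flluuffml" → prefix "flluuf" already present; 3 new (f, m, l)
  "flluuummfff" → prefix "flluuu" already present; 5 new (m, m, f, f, f)
  "lulufmuu" → prefix "lulufm" already present; 2 new (u, u)
Total nodes = 7 + 5 + 11 + 8 + 2 + 7 + 5 + 2 + 0 + 3 + 4 + 2 + 6 + 7 + 5 + 5 + 2 + 3 + 5 + 2 = 91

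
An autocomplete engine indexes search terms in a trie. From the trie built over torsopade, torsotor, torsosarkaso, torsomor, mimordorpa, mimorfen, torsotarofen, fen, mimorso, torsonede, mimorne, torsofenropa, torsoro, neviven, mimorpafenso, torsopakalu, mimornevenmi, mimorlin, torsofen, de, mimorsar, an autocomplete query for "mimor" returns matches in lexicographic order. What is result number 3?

mimorlin

Words with prefix "mimor", in lexicographic order: "mimordorpa", "mimorfen", "mimorlin", "mimorne", "mimornevenmi", "mimorpafenso", "mimorsar", "mimorso"
The 3rd is mimorlin.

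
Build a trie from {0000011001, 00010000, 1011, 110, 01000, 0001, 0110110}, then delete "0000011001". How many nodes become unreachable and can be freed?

Walk "0000011001" from the leaf back toward the root, removing each node that no remaining word uses.
The suffix "0011001" (7 nodes) is used only by "0000011001"; the node for "000" still has the child "1", so pruning stops there.
Nodes removed: 7

7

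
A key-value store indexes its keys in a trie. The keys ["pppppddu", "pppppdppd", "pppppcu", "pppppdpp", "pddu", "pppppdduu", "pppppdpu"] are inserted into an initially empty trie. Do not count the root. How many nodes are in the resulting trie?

Insert word by word; a character creates a node only if that edge doesn't already exist:
  "pppppddu" → 8 new (p, p, p, p, p, d, d, u)
  "pppppdppd" → prefix "pppppd" already present; 3 new (p, p, d)
  "pppppcu" → prefix "ppppp" already present; 2 new (c, u)
  "pppppdpp" → prefix "pppppdpp" already present; 0 new (none)
  "pddu" → prefix "p" already present; 3 new (d, d, u)
  "pppppdduu" → prefix "pppppddu" already present; 1 new (u)
  "pppppdpu" → prefix "pppppdp" already present; 1 new (u)
Total nodes = 8 + 3 + 2 + 0 + 3 + 1 + 1 = 18

18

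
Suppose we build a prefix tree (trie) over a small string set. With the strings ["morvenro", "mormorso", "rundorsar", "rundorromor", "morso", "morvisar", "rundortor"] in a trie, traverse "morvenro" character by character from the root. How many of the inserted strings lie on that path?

Walk "morvenro" from the root; an end-of-word marker is hit whenever a stored word is a prefix of "morvenro".
Prefixes of the query that are stored words: "morvenro"
Count: 1

1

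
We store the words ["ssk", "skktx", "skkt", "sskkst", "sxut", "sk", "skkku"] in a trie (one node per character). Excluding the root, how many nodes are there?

15

Trace insertions, counting only characters that open a new branch:
  "ssk" → 3 new (s, s, k)
  "skktx" → prefix "s" already present; 4 new (k, k, t, x)
  "skkt" → prefix "skkt" already present; 0 new (none)
  "sskkst" → prefix "ssk" already present; 3 new (k, s, t)
  "sxut" → prefix "s" already present; 3 new (x, u, t)
  "sk" → prefix "sk" already present; 0 new (none)
  "skkku" → prefix "skk" already present; 2 new (k, u)
Total nodes = 3 + 4 + 0 + 3 + 3 + 0 + 2 = 15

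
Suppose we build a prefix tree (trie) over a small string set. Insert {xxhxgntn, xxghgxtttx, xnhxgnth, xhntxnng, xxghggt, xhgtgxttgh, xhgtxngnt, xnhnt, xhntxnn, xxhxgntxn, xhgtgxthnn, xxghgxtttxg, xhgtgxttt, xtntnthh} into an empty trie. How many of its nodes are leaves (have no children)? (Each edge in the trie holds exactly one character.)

Leaves are exactly the stored words that no other stored word extends.
Those words: "xhgtgxthnn", "xhgtgxttgh", "xhgtgxttt", "xhgtxngnt", "xhntxnng", "xnhnt", "xnhxgnth", "xtntnthh", "xxghggt", "xxghgxtttxg", "xxhxgntn", "xxhxgntxn"
Leaf count: 12

12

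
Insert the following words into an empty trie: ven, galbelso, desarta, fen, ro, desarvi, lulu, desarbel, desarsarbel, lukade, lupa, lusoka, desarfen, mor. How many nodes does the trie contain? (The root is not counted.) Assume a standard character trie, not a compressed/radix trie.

Insert word by word; a character creates a node only if that edge doesn't already exist:
  "ven" → 3 new (v, e, n)
  "galbelso" → 8 new (g, a, l, b, e, l, s, o)
  "desarta" → 7 new (d, e, s, a, r, t, a)
  "fen" → 3 new (f, e, n)
  "ro" → 2 new (r, o)
  "desarvi" → prefix "desar" already present; 2 new (v, i)
  "lulu" → 4 new (l, u, l, u)
  "desarbel" → prefix "desar" already present; 3 new (b, e, l)
  "desarsarbel" → prefix "desar" already present; 6 new (s, a, r, b, e, l)
  "lukade" → prefix "lu" already present; 4 new (k, a, d, e)
  "lupa" → prefix "lu" already present; 2 new (p, a)
  "lusoka" → prefix "lu" already present; 4 new (s, o, k, a)
  "desarfen" → prefix "desar" already present; 3 new (f, e, n)
  "mor" → 3 new (m, o, r)
Total nodes = 3 + 8 + 7 + 3 + 2 + 2 + 4 + 3 + 6 + 4 + 2 + 4 + 3 + 3 = 54

54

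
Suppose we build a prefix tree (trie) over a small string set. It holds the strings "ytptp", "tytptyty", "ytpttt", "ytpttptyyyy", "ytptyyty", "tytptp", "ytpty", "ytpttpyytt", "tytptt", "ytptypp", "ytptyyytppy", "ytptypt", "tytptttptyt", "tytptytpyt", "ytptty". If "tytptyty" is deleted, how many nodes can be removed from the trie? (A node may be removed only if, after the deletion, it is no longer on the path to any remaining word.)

1

A node on "tytptyty"'s path can go only if nothing else ends at it or branches off below it.
The suffix "y" (1 node) is used only by "tytptyty"; the node for "tytptyt" still has the child "p", so pruning stops there.
Nodes removed: 1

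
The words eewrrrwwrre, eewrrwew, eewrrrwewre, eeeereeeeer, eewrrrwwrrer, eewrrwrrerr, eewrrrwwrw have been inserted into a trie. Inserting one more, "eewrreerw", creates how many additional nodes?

4

Walking "eewrreerw" from the root, the first 5 characters ("eewrr") follow existing edges; "e" is the first miss.
So 9 − 5 = 4 new nodes.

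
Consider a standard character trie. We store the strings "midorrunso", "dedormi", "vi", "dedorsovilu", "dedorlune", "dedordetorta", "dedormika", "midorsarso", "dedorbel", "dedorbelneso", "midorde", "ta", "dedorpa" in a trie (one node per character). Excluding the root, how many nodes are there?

For each word, the new-node count is its length minus the longest prefix already in the trie:
  "midorrunso" → 10 new (m, i, d, o, r, r, u, n, s, o)
  "dedormi" → 7 new (d, e, d, o, r, m, i)
  "vi" → 2 new (v, i)
  "dedorsovilu" → prefix "dedor" already present; 6 new (s, o, v, i, l, u)
  "dedorlune" → prefix "dedor" already present; 4 new (l, u, n, e)
  "dedordetorta" → prefix "dedor" already present; 7 new (d, e, t, o, r, t, a)
  "dedormika" → prefix "dedormi" already present; 2 new (k, a)
  "midorsarso" → prefix "midor" already present; 5 new (s, a, r, s, o)
  "dedorbel" → prefix "dedor" already present; 3 new (b, e, l)
  "dedorbelneso" → prefix "dedorbel" already present; 4 new (n, e, s, o)
  "midorde" → prefix "midor" already present; 2 new (d, e)
  "ta" → 2 new (t, a)
  "dedorpa" → prefix "dedor" already present; 2 new (p, a)
Total nodes = 10 + 7 + 2 + 6 + 4 + 7 + 2 + 5 + 3 + 4 + 2 + 2 + 2 = 56

56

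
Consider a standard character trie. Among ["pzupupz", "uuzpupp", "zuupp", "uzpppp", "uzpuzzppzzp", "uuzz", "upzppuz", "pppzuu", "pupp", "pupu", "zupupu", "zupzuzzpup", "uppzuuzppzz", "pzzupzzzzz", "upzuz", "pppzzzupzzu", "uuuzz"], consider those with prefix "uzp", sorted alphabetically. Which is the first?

uzpppp

Filter for "uzp…" and sort: "uzpppp", "uzpuzzppzzp"
Position 1: uzpppp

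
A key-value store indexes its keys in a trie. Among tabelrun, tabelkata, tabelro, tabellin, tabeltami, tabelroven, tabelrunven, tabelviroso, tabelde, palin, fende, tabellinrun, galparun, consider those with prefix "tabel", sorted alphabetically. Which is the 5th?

tabelro

DFS of the "tabel" subtree visits, in order: "tabelde", "tabelkata", "tabellin", "tabellinrun", "tabelro", "tabelroven", "tabelrun", "tabelrunven", "tabeltami", "tabelviroso"
The 5th is tabelro.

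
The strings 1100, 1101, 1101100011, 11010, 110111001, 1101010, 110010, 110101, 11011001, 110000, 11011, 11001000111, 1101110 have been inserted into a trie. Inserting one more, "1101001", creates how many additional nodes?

The longest prefix of "1101001" already in the trie is "11010" (length 5).
Each of the 2 remaining characters creates one node.

2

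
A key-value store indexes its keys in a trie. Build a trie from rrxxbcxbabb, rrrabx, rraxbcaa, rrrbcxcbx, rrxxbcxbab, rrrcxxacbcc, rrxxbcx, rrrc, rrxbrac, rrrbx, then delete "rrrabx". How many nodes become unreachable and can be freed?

3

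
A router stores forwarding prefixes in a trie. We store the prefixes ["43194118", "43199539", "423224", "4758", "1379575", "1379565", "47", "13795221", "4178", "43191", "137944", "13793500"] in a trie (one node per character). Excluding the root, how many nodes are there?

Trace insertions, counting only characters that open a new branch:
  "43194118" → 8 new (4, 3, 1, 9, 4, 1, 1, 8)
  "43199539" → prefix "4319" already present; 4 new (9, 5, 3, 9)
  "423224" → prefix "4" already present; 5 new (2, 3, 2, 2, 4)
  "4758" → prefix "4" already present; 3 new (7, 5, 8)
  "1379575" → 7 new (1, 3, 7, 9, 5, 7, 5)
  "1379565" → prefix "13795" already present; 2 new (6, 5)
  "47" → prefix "47" already present; 0 new (none)
  "13795221" → prefix "13795" already present; 3 new (2, 2, 1)
  "4178" → prefix "4" already present; 3 new (1, 7, 8)
  "43191" → prefix "4319" already present; 1 new (1)
  "137944" → prefix "1379" already present; 2 new (4, 4)
  "13793500" → prefix "1379" already present; 4 new (3, 5, 0, 0)
Total nodes = 8 + 4 + 5 + 3 + 7 + 2 + 0 + 3 + 3 + 1 + 2 + 4 = 42

42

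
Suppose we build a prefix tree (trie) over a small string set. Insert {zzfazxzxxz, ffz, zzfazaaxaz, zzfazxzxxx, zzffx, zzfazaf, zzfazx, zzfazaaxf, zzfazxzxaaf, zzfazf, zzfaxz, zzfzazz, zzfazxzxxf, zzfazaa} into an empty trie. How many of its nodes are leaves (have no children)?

12

A leaf is a node with no children — equivalently, the end of a word that is not a proper prefix of any other stored word.
Those words: "ffz", "zzfaxz", "zzfazaaxaz", "zzfazaaxf", "zzfazaf", "zzfazf", "zzfazxzxaaf", "zzfazxzxxf", "zzfazxzxxx", "zzfazxzxxz", "zzffx", "zzfzazz"
Leaf count: 12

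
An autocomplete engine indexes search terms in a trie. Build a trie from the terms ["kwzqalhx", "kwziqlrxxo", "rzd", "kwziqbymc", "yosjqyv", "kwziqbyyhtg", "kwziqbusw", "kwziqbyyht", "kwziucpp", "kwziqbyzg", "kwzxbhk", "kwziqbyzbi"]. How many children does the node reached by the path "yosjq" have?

1

Follow the path "yosjq" to its node, then look at its outgoing edges.
Distinct next characters after "yosjq": y.
That node has 1 child edge.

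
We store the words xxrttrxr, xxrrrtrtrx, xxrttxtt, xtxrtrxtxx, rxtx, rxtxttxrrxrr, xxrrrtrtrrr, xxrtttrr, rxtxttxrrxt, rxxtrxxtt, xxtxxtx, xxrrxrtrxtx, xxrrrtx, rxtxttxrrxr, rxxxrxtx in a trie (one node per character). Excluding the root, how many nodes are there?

70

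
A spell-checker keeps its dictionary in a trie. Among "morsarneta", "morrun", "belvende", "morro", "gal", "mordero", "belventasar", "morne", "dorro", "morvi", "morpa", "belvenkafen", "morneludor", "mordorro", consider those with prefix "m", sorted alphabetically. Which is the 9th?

DFS of the "m" subtree visits, in order: "mordero", "mordorro", "morne", "morneludor", "morpa", "morro", "morrun", "morsarneta", "morvi"
Position 9: morvi

morvi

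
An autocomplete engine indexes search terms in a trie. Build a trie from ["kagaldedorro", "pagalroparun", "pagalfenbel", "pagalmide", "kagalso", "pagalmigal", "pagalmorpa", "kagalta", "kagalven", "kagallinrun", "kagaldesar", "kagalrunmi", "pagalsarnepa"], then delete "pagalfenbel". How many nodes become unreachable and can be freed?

6

After clearing the end-marker at "pagalfenbel", prune upward until reaching a node still needed by another word.
The suffix "fenbel" (6 nodes) is used only by "pagalfenbel"; the node for "pagal" still has the child "r", so pruning stops there.
Nodes removed: 6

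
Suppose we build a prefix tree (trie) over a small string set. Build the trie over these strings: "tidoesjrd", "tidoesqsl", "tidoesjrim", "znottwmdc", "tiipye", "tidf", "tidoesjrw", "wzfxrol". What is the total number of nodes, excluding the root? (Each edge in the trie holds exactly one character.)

Trie structure (* marks end of a word):
(root)
├─ t
│  └─ i
│     ├─ d
│     │  ├─ f *
│     │  └─ o
│     │     └─ e
│     │        └─ s
│     │           ├─ j
│     │           │  └─ r
│     │           │     ├─ d *
│     │           │     ├─ i
│     │           │     │  └─ m *
│     │           │     └─ w *
│     │           └─ q
│     │              └─ s
│     │                 └─ l *
│     └─ i
│        └─ p
│           └─ y
│              └─ e *
├─ w
│  └─ z
│     └─ f
│        └─ x
│           └─ r
│              └─ o
│                 └─ l *
└─ z
   └─ n
      └─ o
         └─ t
            └─ t
               └─ w
                  └─ m
                     └─ d
                        └─ c *
Counting every labelled node above: 36.

36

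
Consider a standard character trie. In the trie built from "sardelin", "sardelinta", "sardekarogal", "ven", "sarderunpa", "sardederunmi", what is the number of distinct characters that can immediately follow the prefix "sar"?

1

Follow the path "sar" to its node, then look at its outgoing edges.
Characters that immediately follow "sar" among the stored strings: {d}.
That node has 1 child edge.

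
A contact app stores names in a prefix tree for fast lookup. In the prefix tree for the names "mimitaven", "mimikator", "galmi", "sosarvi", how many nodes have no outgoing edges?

4

A leaf is a node with no children — equivalently, the end of a word that is not a proper prefix of any other stored word.
Those words: "galmi", "mimikator", "mimitaven", "sosarvi"
Leaf count: 4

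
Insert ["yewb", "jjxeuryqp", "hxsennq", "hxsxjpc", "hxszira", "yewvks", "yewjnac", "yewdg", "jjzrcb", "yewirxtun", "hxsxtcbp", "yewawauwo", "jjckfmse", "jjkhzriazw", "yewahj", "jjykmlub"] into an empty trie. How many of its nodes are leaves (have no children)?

Leaves are exactly the stored words that no other stored word extends.
Those words: "hxsennq", "hxsxjpc", "hxsxtcbp", "hxszira", "jjckfmse", "jjkhzriazw", "jjxeuryqp", "jjykmlub", "jjzrcb", "yewahj", "yewawauwo", "yewb", "yewdg", "yewirxtun", "yewjnac", "yewvks"
Leaf count: 16

16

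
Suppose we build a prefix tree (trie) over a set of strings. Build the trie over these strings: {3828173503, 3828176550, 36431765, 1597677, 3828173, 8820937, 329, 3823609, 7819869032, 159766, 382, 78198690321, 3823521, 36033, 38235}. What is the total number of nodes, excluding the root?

59

For each word, the new-node count is its length minus the longest prefix already in the trie:
  "3828173503" → 10 new (3, 8, 2, 8, 1, 7, 3, 5, 0, 3)
  "3828176550" → prefix "382817" already present; 4 new (6, 5, 5, 0)
  "36431765" → prefix "3" already present; 7 new (6, 4, 3, 1, 7, 6, 5)
  "1597677" → 7 new (1, 5, 9, 7, 6, 7, 7)
  "3828173" → prefix "3828173" already present; 0 new (none)
  "8820937" → 7 new (8, 8, 2, 0, 9, 3, 7)
  "329" → prefix "3" already present; 2 new (2, 9)
  "3823609" → prefix "382" already present; 4 new (3, 6, 0, 9)
  "7819869032" → 10 new (7, 8, 1, 9, 8, 6, 9, 0, 3, 2)
  "159766" → prefix "15976" already present; 1 new (6)
  "382" → prefix "382" already present; 0 new (none)
  "78198690321" → prefix "7819869032" already present; 1 new (1)
  "3823521" → prefix "3823" already present; 3 new (5, 2, 1)
  "36033" → prefix "36" already present; 3 new (0, 3, 3)
  "38235" → prefix "38235" already present; 0 new (none)
Total nodes = 10 + 4 + 7 + 7 + 0 + 7 + 2 + 4 + 10 + 1 + 0 + 1 + 3 + 3 + 0 = 59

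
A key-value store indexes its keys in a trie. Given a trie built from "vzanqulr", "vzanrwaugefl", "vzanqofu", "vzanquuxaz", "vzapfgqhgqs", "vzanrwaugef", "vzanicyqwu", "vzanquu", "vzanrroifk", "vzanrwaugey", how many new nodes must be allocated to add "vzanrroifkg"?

Walking "vzanrroifkg" from the root, the first 10 characters ("vzanrroifk") follow existing edges; "g" is the first miss.
New nodes needed: |"vzanrroifkg"| − 10 = 11 − 10 = 1.

1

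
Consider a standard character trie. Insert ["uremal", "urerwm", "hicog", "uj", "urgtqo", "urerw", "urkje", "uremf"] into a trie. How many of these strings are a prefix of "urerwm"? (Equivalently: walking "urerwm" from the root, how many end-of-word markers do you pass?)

Traverse "urerwm" character by character; count nodes along the way that are marked as word ends.
Prefixes of the query that are stored words: "urerw", "urerwm"
Count: 2

2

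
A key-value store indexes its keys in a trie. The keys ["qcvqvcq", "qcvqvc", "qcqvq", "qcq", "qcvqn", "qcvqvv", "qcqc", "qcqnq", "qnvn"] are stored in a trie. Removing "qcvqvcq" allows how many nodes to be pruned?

1

After clearing the end-marker at "qcvqvcq", prune upward until reaching a node still needed by another word.
The suffix "q" (1 node) is used only by "qcvqvcq"; "qcvqvc" is itself a stored word, so pruning stops there.
Nodes removed: 1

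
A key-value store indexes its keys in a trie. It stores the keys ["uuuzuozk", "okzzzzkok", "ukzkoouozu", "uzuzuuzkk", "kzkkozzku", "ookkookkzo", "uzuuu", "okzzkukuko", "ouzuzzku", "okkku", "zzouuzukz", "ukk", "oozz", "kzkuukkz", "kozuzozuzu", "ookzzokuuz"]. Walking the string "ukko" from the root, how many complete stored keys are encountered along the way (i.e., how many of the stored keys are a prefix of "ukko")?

Walk "ukko" from the root; an end-of-word marker is hit whenever a stored word is a prefix of "ukko".
Prefixes of the query that are stored words: "ukk"
Count: 1

1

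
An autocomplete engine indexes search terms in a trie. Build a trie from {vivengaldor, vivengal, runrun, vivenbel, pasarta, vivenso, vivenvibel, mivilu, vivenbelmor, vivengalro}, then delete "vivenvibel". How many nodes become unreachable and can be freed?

Walk "vivenvibel" from the leaf back toward the root, removing each node that no remaining word uses.
The suffix "vibel" (5 nodes) is used only by "vivenvibel"; the node for "viven" still has the child "g", so pruning stops there.
Nodes removed: 5

5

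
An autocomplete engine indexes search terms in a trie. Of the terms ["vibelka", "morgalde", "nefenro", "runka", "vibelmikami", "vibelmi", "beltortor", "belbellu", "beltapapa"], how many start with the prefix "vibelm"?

2

Walk to "vibelm"; the words in its subtree are exactly those with that prefix.
Matches: "vibelmi", "vibelmikami"
Count: 2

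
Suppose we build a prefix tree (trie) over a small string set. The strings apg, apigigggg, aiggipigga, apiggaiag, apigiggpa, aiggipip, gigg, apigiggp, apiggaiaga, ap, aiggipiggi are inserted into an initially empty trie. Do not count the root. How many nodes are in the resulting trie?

33

Count nodes per top-level branch (shared prefixes stored once):
  'a'-branch (aiggipigga, aiggipiggi, aiggipip, ap, apg, apiggaiag, apiggaiaga, apigigggg, apigiggp, apigiggpa): 29 nodes
  'g'-branch (gigg): 4 nodes
Sum: 33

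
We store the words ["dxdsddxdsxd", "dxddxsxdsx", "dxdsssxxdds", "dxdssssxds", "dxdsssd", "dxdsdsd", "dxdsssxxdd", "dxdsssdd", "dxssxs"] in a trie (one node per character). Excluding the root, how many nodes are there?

37

Count nodes per top-level branch (shared prefixes stored once):
  'd'-branch (dxddxsxdsx, dxdsddxdsxd, dxdsdsd, dxdsssd, dxdsssdd, dxdssssxds, dxdsssxxdd, dxdsssxxdds, dxssxs): 37 nodes
Sum: 37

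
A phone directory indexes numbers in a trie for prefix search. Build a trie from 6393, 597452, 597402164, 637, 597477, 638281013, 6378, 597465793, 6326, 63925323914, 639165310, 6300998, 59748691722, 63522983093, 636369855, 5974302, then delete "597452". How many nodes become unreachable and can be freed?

2

After clearing the end-marker at "597452", prune upward until reaching a node still needed by another word.
The suffix "52" (2 nodes) is used only by "597452"; the node for "5974" still has the child "0", so pruning stops there.
Nodes removed: 2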